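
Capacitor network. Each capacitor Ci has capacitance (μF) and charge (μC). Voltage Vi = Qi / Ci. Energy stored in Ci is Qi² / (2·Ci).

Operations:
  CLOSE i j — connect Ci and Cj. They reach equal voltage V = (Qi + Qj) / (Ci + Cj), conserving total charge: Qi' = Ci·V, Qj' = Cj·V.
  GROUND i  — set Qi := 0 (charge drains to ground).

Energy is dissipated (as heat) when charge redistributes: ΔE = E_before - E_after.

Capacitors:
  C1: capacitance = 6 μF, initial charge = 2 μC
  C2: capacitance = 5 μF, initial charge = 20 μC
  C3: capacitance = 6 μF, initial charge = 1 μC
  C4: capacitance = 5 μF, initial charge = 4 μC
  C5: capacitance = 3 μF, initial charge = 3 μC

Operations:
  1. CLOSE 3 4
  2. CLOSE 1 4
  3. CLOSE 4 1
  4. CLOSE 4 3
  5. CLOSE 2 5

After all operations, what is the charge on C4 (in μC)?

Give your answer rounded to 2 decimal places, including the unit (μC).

Initial: C1(6μF, Q=2μC, V=0.33V), C2(5μF, Q=20μC, V=4.00V), C3(6μF, Q=1μC, V=0.17V), C4(5μF, Q=4μC, V=0.80V), C5(3μF, Q=3μC, V=1.00V)
Op 1: CLOSE 3-4: Q_total=5.00, C_total=11.00, V=0.45; Q3=2.73, Q4=2.27; dissipated=0.547
Op 2: CLOSE 1-4: Q_total=4.27, C_total=11.00, V=0.39; Q1=2.33, Q4=1.94; dissipated=0.020
Op 3: CLOSE 4-1: Q_total=4.27, C_total=11.00, V=0.39; Q4=1.94, Q1=2.33; dissipated=0.000
Op 4: CLOSE 4-3: Q_total=4.67, C_total=11.00, V=0.42; Q4=2.12, Q3=2.55; dissipated=0.006
Op 5: CLOSE 2-5: Q_total=23.00, C_total=8.00, V=2.88; Q2=14.38, Q5=8.62; dissipated=8.438
Final charges: Q1=2.33, Q2=14.38, Q3=2.55, Q4=2.12, Q5=8.62

Answer: 2.12 μC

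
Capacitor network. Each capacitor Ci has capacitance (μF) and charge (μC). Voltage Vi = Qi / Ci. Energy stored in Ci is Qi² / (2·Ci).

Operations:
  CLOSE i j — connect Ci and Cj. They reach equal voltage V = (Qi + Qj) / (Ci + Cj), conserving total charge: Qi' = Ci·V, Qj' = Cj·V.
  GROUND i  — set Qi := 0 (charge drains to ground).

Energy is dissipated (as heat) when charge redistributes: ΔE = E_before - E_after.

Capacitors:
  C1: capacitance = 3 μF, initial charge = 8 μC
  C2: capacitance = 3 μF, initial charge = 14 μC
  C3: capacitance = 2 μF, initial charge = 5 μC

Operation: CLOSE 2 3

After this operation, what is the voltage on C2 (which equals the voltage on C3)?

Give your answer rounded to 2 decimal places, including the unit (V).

Answer: 3.80 V

Derivation:
Initial: C1(3μF, Q=8μC, V=2.67V), C2(3μF, Q=14μC, V=4.67V), C3(2μF, Q=5μC, V=2.50V)
Op 1: CLOSE 2-3: Q_total=19.00, C_total=5.00, V=3.80; Q2=11.40, Q3=7.60; dissipated=2.817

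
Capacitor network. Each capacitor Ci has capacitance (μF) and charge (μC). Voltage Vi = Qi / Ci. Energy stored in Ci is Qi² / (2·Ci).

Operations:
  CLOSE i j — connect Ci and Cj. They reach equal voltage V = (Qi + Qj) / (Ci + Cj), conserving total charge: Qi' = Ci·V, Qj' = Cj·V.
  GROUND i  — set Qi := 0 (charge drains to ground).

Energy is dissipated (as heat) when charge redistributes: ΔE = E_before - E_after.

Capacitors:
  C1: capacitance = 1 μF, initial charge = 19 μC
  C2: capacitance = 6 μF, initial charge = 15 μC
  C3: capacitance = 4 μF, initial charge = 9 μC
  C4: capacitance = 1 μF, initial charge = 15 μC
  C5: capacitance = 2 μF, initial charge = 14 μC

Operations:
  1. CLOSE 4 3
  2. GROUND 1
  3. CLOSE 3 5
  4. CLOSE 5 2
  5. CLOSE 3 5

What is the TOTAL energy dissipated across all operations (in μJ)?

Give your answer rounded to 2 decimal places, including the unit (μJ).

Initial: C1(1μF, Q=19μC, V=19.00V), C2(6μF, Q=15μC, V=2.50V), C3(4μF, Q=9μC, V=2.25V), C4(1μF, Q=15μC, V=15.00V), C5(2μF, Q=14μC, V=7.00V)
Op 1: CLOSE 4-3: Q_total=24.00, C_total=5.00, V=4.80; Q4=4.80, Q3=19.20; dissipated=65.025
Op 2: GROUND 1: Q1=0; energy lost=180.500
Op 3: CLOSE 3-5: Q_total=33.20, C_total=6.00, V=5.53; Q3=22.13, Q5=11.07; dissipated=3.227
Op 4: CLOSE 5-2: Q_total=26.07, C_total=8.00, V=3.26; Q5=6.52, Q2=19.55; dissipated=6.901
Op 5: CLOSE 3-5: Q_total=28.65, C_total=6.00, V=4.78; Q3=19.10, Q5=9.55; dissipated=3.450
Total dissipated: 259.103 μJ

Answer: 259.10 μJ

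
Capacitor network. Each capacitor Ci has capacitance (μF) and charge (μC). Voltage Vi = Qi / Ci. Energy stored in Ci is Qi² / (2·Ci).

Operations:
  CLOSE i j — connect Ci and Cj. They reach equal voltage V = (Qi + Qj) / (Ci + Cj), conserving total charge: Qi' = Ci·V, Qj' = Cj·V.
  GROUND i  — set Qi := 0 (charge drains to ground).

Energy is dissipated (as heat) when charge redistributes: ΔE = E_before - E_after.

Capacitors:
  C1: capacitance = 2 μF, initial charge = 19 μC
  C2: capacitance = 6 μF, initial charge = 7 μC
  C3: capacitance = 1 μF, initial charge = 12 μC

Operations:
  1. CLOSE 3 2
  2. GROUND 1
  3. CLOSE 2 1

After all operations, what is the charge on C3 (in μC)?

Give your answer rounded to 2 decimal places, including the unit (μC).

Initial: C1(2μF, Q=19μC, V=9.50V), C2(6μF, Q=7μC, V=1.17V), C3(1μF, Q=12μC, V=12.00V)
Op 1: CLOSE 3-2: Q_total=19.00, C_total=7.00, V=2.71; Q3=2.71, Q2=16.29; dissipated=50.298
Op 2: GROUND 1: Q1=0; energy lost=90.250
Op 3: CLOSE 2-1: Q_total=16.29, C_total=8.00, V=2.04; Q2=12.21, Q1=4.07; dissipated=5.526
Final charges: Q1=4.07, Q2=12.21, Q3=2.71

Answer: 2.71 μC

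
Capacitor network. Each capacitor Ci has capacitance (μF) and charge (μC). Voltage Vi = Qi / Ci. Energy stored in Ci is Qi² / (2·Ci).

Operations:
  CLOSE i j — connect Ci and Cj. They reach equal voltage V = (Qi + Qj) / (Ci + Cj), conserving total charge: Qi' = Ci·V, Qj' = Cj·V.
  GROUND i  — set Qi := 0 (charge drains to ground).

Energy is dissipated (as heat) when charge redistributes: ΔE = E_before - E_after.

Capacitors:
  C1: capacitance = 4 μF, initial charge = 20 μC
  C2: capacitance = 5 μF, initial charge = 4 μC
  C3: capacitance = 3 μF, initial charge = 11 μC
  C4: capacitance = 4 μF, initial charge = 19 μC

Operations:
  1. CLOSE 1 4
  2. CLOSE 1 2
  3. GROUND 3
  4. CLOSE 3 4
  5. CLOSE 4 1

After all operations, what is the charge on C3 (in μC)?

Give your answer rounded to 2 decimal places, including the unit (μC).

Initial: C1(4μF, Q=20μC, V=5.00V), C2(5μF, Q=4μC, V=0.80V), C3(3μF, Q=11μC, V=3.67V), C4(4μF, Q=19μC, V=4.75V)
Op 1: CLOSE 1-4: Q_total=39.00, C_total=8.00, V=4.88; Q1=19.50, Q4=19.50; dissipated=0.062
Op 2: CLOSE 1-2: Q_total=23.50, C_total=9.00, V=2.61; Q1=10.44, Q2=13.06; dissipated=18.451
Op 3: GROUND 3: Q3=0; energy lost=20.167
Op 4: CLOSE 3-4: Q_total=19.50, C_total=7.00, V=2.79; Q3=8.36, Q4=11.14; dissipated=20.371
Op 5: CLOSE 4-1: Q_total=21.59, C_total=8.00, V=2.70; Q4=10.79, Q1=10.79; dissipated=0.030
Final charges: Q1=10.79, Q2=13.06, Q3=8.36, Q4=10.79

Answer: 8.36 μC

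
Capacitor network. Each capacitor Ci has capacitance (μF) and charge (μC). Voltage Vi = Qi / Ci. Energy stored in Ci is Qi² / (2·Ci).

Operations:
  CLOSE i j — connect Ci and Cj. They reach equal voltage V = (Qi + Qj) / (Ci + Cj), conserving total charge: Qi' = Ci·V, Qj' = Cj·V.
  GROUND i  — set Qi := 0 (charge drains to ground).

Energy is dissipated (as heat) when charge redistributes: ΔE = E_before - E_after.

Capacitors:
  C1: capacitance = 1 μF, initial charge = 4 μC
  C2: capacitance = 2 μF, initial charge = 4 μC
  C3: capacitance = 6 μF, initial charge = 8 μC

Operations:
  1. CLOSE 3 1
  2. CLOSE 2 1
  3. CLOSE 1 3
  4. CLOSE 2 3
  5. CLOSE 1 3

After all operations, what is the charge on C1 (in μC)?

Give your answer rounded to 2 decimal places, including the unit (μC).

Initial: C1(1μF, Q=4μC, V=4.00V), C2(2μF, Q=4μC, V=2.00V), C3(6μF, Q=8μC, V=1.33V)
Op 1: CLOSE 3-1: Q_total=12.00, C_total=7.00, V=1.71; Q3=10.29, Q1=1.71; dissipated=3.048
Op 2: CLOSE 2-1: Q_total=5.71, C_total=3.00, V=1.90; Q2=3.81, Q1=1.90; dissipated=0.027
Op 3: CLOSE 1-3: Q_total=12.19, C_total=7.00, V=1.74; Q1=1.74, Q3=10.45; dissipated=0.016
Op 4: CLOSE 2-3: Q_total=14.26, C_total=8.00, V=1.78; Q2=3.56, Q3=10.69; dissipated=0.020
Op 5: CLOSE 1-3: Q_total=12.44, C_total=7.00, V=1.78; Q1=1.78, Q3=10.66; dissipated=0.001
Final charges: Q1=1.78, Q2=3.56, Q3=10.66

Answer: 1.78 μC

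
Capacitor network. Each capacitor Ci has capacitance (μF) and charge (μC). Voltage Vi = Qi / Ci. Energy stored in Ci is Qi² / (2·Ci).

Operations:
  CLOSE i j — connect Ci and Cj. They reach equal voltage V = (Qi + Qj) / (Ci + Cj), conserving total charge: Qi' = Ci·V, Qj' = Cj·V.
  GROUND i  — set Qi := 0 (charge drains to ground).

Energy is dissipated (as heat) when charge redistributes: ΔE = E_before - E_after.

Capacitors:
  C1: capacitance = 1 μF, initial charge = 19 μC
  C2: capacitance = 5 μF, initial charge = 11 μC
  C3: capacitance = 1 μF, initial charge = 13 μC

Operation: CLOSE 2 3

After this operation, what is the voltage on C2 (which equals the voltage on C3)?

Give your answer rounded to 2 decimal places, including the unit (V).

Answer: 4.00 V

Derivation:
Initial: C1(1μF, Q=19μC, V=19.00V), C2(5μF, Q=11μC, V=2.20V), C3(1μF, Q=13μC, V=13.00V)
Op 1: CLOSE 2-3: Q_total=24.00, C_total=6.00, V=4.00; Q2=20.00, Q3=4.00; dissipated=48.600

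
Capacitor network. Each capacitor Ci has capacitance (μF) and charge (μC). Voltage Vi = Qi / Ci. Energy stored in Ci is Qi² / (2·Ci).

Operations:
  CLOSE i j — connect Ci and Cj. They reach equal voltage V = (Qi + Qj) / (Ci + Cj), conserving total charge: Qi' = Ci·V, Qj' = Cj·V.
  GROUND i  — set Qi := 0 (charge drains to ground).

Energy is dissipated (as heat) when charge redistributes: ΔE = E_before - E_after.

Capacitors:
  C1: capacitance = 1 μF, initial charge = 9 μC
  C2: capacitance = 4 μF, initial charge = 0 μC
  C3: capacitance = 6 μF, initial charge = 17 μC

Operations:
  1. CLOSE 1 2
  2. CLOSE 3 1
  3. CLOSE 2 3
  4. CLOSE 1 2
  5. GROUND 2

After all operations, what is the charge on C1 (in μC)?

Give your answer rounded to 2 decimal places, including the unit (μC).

Answer: 2.40 μC

Derivation:
Initial: C1(1μF, Q=9μC, V=9.00V), C2(4μF, Q=0μC, V=0.00V), C3(6μF, Q=17μC, V=2.83V)
Op 1: CLOSE 1-2: Q_total=9.00, C_total=5.00, V=1.80; Q1=1.80, Q2=7.20; dissipated=32.400
Op 2: CLOSE 3-1: Q_total=18.80, C_total=7.00, V=2.69; Q3=16.11, Q1=2.69; dissipated=0.458
Op 3: CLOSE 2-3: Q_total=23.31, C_total=10.00, V=2.33; Q2=9.33, Q3=13.99; dissipated=0.941
Op 4: CLOSE 1-2: Q_total=12.01, C_total=5.00, V=2.40; Q1=2.40, Q2=9.61; dissipated=0.050
Op 5: GROUND 2: Q2=0; energy lost=11.542
Final charges: Q1=2.40, Q2=0.00, Q3=13.99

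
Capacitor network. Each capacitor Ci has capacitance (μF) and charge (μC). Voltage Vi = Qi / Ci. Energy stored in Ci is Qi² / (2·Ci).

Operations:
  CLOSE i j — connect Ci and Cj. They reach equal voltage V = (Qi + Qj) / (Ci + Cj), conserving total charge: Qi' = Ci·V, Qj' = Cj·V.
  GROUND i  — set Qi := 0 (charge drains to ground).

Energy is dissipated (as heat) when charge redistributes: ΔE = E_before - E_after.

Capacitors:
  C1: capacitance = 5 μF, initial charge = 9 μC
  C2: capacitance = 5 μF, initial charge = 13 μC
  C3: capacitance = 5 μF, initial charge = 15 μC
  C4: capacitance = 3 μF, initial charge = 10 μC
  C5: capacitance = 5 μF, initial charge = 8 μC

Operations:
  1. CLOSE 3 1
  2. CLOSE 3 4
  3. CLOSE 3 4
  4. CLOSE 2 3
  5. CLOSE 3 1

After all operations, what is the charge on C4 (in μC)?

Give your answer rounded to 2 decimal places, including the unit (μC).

Initial: C1(5μF, Q=9μC, V=1.80V), C2(5μF, Q=13μC, V=2.60V), C3(5μF, Q=15μC, V=3.00V), C4(3μF, Q=10μC, V=3.33V), C5(5μF, Q=8μC, V=1.60V)
Op 1: CLOSE 3-1: Q_total=24.00, C_total=10.00, V=2.40; Q3=12.00, Q1=12.00; dissipated=1.800
Op 2: CLOSE 3-4: Q_total=22.00, C_total=8.00, V=2.75; Q3=13.75, Q4=8.25; dissipated=0.817
Op 3: CLOSE 3-4: Q_total=22.00, C_total=8.00, V=2.75; Q3=13.75, Q4=8.25; dissipated=0.000
Op 4: CLOSE 2-3: Q_total=26.75, C_total=10.00, V=2.67; Q2=13.38, Q3=13.38; dissipated=0.028
Op 5: CLOSE 3-1: Q_total=25.38, C_total=10.00, V=2.54; Q3=12.69, Q1=12.69; dissipated=0.095
Final charges: Q1=12.69, Q2=13.38, Q3=12.69, Q4=8.25, Q5=8.00

Answer: 8.25 μC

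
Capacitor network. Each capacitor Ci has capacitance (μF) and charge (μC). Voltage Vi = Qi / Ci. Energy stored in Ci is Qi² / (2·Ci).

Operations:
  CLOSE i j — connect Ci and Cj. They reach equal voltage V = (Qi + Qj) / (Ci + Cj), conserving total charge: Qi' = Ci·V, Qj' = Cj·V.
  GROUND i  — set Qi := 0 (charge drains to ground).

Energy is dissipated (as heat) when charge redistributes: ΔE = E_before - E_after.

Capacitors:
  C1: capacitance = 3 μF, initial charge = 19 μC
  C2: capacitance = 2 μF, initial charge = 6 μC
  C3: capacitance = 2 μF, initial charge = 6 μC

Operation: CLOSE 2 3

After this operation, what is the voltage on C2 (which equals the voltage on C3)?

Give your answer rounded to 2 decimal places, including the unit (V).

Answer: 3.00 V

Derivation:
Initial: C1(3μF, Q=19μC, V=6.33V), C2(2μF, Q=6μC, V=3.00V), C3(2μF, Q=6μC, V=3.00V)
Op 1: CLOSE 2-3: Q_total=12.00, C_total=4.00, V=3.00; Q2=6.00, Q3=6.00; dissipated=0.000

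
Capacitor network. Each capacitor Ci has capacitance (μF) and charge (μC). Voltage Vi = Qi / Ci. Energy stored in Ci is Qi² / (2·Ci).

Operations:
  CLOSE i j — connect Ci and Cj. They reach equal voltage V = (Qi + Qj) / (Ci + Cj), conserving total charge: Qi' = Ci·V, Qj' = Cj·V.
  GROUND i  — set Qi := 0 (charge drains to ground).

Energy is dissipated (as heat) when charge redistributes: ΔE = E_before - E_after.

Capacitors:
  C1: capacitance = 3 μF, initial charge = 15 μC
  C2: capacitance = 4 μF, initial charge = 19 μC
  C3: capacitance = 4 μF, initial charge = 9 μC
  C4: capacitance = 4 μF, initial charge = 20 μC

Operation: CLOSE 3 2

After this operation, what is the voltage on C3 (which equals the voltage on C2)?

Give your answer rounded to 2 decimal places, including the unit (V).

Answer: 3.50 V

Derivation:
Initial: C1(3μF, Q=15μC, V=5.00V), C2(4μF, Q=19μC, V=4.75V), C3(4μF, Q=9μC, V=2.25V), C4(4μF, Q=20μC, V=5.00V)
Op 1: CLOSE 3-2: Q_total=28.00, C_total=8.00, V=3.50; Q3=14.00, Q2=14.00; dissipated=6.250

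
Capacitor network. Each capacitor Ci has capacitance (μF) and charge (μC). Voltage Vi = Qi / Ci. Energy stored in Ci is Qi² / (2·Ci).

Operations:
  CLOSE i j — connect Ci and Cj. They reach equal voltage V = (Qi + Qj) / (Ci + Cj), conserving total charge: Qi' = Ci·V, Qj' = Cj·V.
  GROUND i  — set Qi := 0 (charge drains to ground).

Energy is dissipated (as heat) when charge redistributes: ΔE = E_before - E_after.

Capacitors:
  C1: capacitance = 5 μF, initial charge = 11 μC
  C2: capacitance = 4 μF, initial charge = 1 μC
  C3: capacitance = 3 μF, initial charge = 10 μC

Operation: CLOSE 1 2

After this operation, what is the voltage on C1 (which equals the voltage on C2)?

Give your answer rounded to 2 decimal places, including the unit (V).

Initial: C1(5μF, Q=11μC, V=2.20V), C2(4μF, Q=1μC, V=0.25V), C3(3μF, Q=10μC, V=3.33V)
Op 1: CLOSE 1-2: Q_total=12.00, C_total=9.00, V=1.33; Q1=6.67, Q2=5.33; dissipated=4.225

Answer: 1.33 V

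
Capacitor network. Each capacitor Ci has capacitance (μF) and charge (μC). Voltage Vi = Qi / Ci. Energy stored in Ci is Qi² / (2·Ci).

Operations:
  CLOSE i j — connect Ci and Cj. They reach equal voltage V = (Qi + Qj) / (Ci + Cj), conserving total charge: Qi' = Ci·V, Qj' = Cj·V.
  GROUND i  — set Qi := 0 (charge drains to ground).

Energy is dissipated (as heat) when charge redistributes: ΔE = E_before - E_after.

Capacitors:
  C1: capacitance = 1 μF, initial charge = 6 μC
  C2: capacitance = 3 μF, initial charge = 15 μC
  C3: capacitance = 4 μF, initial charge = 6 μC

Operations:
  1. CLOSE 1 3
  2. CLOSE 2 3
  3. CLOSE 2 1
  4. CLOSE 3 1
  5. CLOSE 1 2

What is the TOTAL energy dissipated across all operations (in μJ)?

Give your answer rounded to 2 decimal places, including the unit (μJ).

Answer: 14.41 μJ

Derivation:
Initial: C1(1μF, Q=6μC, V=6.00V), C2(3μF, Q=15μC, V=5.00V), C3(4μF, Q=6μC, V=1.50V)
Op 1: CLOSE 1-3: Q_total=12.00, C_total=5.00, V=2.40; Q1=2.40, Q3=9.60; dissipated=8.100
Op 2: CLOSE 2-3: Q_total=24.60, C_total=7.00, V=3.51; Q2=10.54, Q3=14.06; dissipated=5.794
Op 3: CLOSE 2-1: Q_total=12.94, C_total=4.00, V=3.24; Q2=9.71, Q1=3.24; dissipated=0.466
Op 4: CLOSE 3-1: Q_total=17.29, C_total=5.00, V=3.46; Q3=13.83, Q1=3.46; dissipated=0.031
Op 5: CLOSE 1-2: Q_total=13.17, C_total=4.00, V=3.29; Q1=3.29, Q2=9.87; dissipated=0.019
Total dissipated: 14.410 μJ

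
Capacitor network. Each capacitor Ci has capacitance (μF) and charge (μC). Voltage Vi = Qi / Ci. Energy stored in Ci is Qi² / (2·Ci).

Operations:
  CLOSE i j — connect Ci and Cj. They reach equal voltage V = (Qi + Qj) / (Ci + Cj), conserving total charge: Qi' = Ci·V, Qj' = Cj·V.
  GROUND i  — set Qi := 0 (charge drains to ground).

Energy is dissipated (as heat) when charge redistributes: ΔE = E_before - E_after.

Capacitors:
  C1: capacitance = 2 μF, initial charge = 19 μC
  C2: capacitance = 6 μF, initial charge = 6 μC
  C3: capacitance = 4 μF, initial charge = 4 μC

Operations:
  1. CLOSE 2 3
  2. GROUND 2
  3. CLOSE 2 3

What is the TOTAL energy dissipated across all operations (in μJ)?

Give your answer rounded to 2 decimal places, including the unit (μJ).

Initial: C1(2μF, Q=19μC, V=9.50V), C2(6μF, Q=6μC, V=1.00V), C3(4μF, Q=4μC, V=1.00V)
Op 1: CLOSE 2-3: Q_total=10.00, C_total=10.00, V=1.00; Q2=6.00, Q3=4.00; dissipated=0.000
Op 2: GROUND 2: Q2=0; energy lost=3.000
Op 3: CLOSE 2-3: Q_total=4.00, C_total=10.00, V=0.40; Q2=2.40, Q3=1.60; dissipated=1.200
Total dissipated: 4.200 μJ

Answer: 4.20 μJ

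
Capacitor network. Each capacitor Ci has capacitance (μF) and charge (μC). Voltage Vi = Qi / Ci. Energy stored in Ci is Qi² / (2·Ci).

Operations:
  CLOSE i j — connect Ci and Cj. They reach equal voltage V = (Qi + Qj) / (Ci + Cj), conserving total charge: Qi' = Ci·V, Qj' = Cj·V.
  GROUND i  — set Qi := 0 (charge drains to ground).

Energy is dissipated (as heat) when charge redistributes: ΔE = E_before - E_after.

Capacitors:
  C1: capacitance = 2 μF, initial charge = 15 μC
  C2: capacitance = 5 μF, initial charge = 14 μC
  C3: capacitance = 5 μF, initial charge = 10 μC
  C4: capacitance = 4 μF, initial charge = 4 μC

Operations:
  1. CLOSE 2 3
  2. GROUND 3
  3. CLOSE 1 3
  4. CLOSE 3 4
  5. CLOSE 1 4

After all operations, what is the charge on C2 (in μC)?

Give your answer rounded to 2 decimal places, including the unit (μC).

Answer: 12.00 μC

Derivation:
Initial: C1(2μF, Q=15μC, V=7.50V), C2(5μF, Q=14μC, V=2.80V), C3(5μF, Q=10μC, V=2.00V), C4(4μF, Q=4μC, V=1.00V)
Op 1: CLOSE 2-3: Q_total=24.00, C_total=10.00, V=2.40; Q2=12.00, Q3=12.00; dissipated=0.800
Op 2: GROUND 3: Q3=0; energy lost=14.400
Op 3: CLOSE 1-3: Q_total=15.00, C_total=7.00, V=2.14; Q1=4.29, Q3=10.71; dissipated=40.179
Op 4: CLOSE 3-4: Q_total=14.71, C_total=9.00, V=1.63; Q3=8.17, Q4=6.54; dissipated=1.451
Op 5: CLOSE 1-4: Q_total=10.83, C_total=6.00, V=1.80; Q1=3.61, Q4=7.22; dissipated=0.172
Final charges: Q1=3.61, Q2=12.00, Q3=8.17, Q4=7.22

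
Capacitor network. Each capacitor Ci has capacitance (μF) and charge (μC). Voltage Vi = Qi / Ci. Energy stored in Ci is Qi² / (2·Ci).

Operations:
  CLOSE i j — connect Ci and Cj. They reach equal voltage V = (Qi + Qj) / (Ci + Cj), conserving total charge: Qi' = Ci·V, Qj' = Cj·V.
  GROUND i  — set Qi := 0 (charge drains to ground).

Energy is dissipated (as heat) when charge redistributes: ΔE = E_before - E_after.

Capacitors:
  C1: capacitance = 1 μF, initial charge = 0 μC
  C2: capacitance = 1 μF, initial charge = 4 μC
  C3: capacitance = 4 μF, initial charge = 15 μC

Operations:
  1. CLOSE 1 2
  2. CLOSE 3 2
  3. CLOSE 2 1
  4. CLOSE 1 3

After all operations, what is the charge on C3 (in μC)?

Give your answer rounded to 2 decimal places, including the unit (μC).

Answer: 13.04 μC

Derivation:
Initial: C1(1μF, Q=0μC, V=0.00V), C2(1μF, Q=4μC, V=4.00V), C3(4μF, Q=15μC, V=3.75V)
Op 1: CLOSE 1-2: Q_total=4.00, C_total=2.00, V=2.00; Q1=2.00, Q2=2.00; dissipated=4.000
Op 2: CLOSE 3-2: Q_total=17.00, C_total=5.00, V=3.40; Q3=13.60, Q2=3.40; dissipated=1.225
Op 3: CLOSE 2-1: Q_total=5.40, C_total=2.00, V=2.70; Q2=2.70, Q1=2.70; dissipated=0.490
Op 4: CLOSE 1-3: Q_total=16.30, C_total=5.00, V=3.26; Q1=3.26, Q3=13.04; dissipated=0.196
Final charges: Q1=3.26, Q2=2.70, Q3=13.04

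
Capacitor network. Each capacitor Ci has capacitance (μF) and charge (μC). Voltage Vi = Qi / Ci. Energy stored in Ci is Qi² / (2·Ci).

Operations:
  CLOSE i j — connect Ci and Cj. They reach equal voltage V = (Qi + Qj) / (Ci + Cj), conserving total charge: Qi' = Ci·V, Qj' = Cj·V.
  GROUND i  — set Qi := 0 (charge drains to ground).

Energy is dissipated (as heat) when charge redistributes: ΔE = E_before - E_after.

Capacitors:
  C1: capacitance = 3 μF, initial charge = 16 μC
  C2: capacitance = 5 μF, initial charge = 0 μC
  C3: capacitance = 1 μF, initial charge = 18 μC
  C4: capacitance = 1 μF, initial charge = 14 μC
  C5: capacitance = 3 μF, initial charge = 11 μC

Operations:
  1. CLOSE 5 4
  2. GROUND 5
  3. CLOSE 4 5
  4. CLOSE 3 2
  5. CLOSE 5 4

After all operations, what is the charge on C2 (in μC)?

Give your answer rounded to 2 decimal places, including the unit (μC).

Answer: 15.00 μC

Derivation:
Initial: C1(3μF, Q=16μC, V=5.33V), C2(5μF, Q=0μC, V=0.00V), C3(1μF, Q=18μC, V=18.00V), C4(1μF, Q=14μC, V=14.00V), C5(3μF, Q=11μC, V=3.67V)
Op 1: CLOSE 5-4: Q_total=25.00, C_total=4.00, V=6.25; Q5=18.75, Q4=6.25; dissipated=40.042
Op 2: GROUND 5: Q5=0; energy lost=58.594
Op 3: CLOSE 4-5: Q_total=6.25, C_total=4.00, V=1.56; Q4=1.56, Q5=4.69; dissipated=14.648
Op 4: CLOSE 3-2: Q_total=18.00, C_total=6.00, V=3.00; Q3=3.00, Q2=15.00; dissipated=135.000
Op 5: CLOSE 5-4: Q_total=6.25, C_total=4.00, V=1.56; Q5=4.69, Q4=1.56; dissipated=0.000
Final charges: Q1=16.00, Q2=15.00, Q3=3.00, Q4=1.56, Q5=4.69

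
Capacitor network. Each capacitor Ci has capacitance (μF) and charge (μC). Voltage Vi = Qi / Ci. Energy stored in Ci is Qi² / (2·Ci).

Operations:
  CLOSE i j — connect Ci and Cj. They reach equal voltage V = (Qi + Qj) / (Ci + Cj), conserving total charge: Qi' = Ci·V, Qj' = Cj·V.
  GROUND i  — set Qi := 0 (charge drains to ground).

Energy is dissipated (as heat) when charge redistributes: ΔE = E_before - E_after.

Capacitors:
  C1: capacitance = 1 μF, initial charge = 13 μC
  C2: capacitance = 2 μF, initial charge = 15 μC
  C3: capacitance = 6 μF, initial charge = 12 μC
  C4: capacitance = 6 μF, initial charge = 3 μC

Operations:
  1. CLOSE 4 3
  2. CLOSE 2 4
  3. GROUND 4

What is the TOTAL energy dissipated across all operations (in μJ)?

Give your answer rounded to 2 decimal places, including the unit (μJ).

Initial: C1(1μF, Q=13μC, V=13.00V), C2(2μF, Q=15μC, V=7.50V), C3(6μF, Q=12μC, V=2.00V), C4(6μF, Q=3μC, V=0.50V)
Op 1: CLOSE 4-3: Q_total=15.00, C_total=12.00, V=1.25; Q4=7.50, Q3=7.50; dissipated=3.375
Op 2: CLOSE 2-4: Q_total=22.50, C_total=8.00, V=2.81; Q2=5.62, Q4=16.88; dissipated=29.297
Op 3: GROUND 4: Q4=0; energy lost=23.730
Total dissipated: 56.402 μJ

Answer: 56.40 μJ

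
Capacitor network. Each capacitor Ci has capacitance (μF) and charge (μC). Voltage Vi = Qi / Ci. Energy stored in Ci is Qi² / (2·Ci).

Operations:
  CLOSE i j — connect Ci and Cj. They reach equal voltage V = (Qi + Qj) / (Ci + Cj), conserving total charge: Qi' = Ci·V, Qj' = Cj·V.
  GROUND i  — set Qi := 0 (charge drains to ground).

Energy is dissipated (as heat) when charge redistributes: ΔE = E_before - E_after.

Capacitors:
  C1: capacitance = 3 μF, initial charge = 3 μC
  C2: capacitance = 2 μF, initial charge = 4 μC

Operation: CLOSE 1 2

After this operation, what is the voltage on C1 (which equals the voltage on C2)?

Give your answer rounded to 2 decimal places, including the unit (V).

Answer: 1.40 V

Derivation:
Initial: C1(3μF, Q=3μC, V=1.00V), C2(2μF, Q=4μC, V=2.00V)
Op 1: CLOSE 1-2: Q_total=7.00, C_total=5.00, V=1.40; Q1=4.20, Q2=2.80; dissipated=0.600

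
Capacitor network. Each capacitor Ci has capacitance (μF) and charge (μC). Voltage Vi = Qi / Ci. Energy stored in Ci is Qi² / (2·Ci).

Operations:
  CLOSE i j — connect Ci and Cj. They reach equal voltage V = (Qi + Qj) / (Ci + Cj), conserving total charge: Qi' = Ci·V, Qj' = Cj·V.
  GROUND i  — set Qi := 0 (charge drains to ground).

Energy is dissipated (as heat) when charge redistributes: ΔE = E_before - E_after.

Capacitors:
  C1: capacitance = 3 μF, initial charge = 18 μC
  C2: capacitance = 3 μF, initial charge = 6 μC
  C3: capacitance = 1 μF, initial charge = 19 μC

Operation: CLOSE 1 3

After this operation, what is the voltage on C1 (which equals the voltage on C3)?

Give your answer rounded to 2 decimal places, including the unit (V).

Answer: 9.25 V

Derivation:
Initial: C1(3μF, Q=18μC, V=6.00V), C2(3μF, Q=6μC, V=2.00V), C3(1μF, Q=19μC, V=19.00V)
Op 1: CLOSE 1-3: Q_total=37.00, C_total=4.00, V=9.25; Q1=27.75, Q3=9.25; dissipated=63.375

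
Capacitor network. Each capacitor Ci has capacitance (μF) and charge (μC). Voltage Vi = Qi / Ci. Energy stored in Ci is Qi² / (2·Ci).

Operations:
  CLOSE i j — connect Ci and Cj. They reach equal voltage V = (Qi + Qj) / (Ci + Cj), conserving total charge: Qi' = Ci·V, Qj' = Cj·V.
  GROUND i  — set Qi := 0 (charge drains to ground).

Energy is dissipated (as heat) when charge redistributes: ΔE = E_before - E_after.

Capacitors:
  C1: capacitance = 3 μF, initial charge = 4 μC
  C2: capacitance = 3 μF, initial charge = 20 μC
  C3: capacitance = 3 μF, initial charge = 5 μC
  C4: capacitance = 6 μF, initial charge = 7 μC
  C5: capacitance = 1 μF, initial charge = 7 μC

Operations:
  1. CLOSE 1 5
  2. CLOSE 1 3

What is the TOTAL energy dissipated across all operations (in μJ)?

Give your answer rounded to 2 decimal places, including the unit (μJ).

Answer: 12.92 μJ

Derivation:
Initial: C1(3μF, Q=4μC, V=1.33V), C2(3μF, Q=20μC, V=6.67V), C3(3μF, Q=5μC, V=1.67V), C4(6μF, Q=7μC, V=1.17V), C5(1μF, Q=7μC, V=7.00V)
Op 1: CLOSE 1-5: Q_total=11.00, C_total=4.00, V=2.75; Q1=8.25, Q5=2.75; dissipated=12.042
Op 2: CLOSE 1-3: Q_total=13.25, C_total=6.00, V=2.21; Q1=6.62, Q3=6.62; dissipated=0.880
Total dissipated: 12.922 μJ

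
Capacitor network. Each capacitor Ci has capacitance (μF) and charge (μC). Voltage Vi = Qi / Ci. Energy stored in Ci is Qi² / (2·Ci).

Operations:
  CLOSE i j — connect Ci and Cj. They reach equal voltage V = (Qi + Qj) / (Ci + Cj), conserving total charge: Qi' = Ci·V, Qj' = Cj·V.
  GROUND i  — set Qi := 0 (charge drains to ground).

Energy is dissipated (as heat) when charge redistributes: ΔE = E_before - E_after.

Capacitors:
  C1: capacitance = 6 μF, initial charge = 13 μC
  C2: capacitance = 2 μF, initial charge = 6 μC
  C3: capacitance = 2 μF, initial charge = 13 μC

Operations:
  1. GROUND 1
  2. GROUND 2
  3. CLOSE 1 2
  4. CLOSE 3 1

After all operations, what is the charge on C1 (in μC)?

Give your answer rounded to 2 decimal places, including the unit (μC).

Initial: C1(6μF, Q=13μC, V=2.17V), C2(2μF, Q=6μC, V=3.00V), C3(2μF, Q=13μC, V=6.50V)
Op 1: GROUND 1: Q1=0; energy lost=14.083
Op 2: GROUND 2: Q2=0; energy lost=9.000
Op 3: CLOSE 1-2: Q_total=0.00, C_total=8.00, V=0.00; Q1=0.00, Q2=0.00; dissipated=0.000
Op 4: CLOSE 3-1: Q_total=13.00, C_total=8.00, V=1.62; Q3=3.25, Q1=9.75; dissipated=31.688
Final charges: Q1=9.75, Q2=0.00, Q3=3.25

Answer: 9.75 μC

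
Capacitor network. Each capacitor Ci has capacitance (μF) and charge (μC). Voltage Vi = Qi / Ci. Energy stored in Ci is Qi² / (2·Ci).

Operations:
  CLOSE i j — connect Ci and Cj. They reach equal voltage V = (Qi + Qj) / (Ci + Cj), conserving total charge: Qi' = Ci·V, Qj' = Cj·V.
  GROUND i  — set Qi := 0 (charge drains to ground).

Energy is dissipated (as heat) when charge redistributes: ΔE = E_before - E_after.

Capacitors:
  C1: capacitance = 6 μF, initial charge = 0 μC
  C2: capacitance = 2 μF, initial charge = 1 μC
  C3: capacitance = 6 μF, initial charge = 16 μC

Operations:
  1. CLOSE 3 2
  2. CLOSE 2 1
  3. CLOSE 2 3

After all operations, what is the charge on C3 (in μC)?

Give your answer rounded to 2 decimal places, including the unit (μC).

Initial: C1(6μF, Q=0μC, V=0.00V), C2(2μF, Q=1μC, V=0.50V), C3(6μF, Q=16μC, V=2.67V)
Op 1: CLOSE 3-2: Q_total=17.00, C_total=8.00, V=2.12; Q3=12.75, Q2=4.25; dissipated=3.521
Op 2: CLOSE 2-1: Q_total=4.25, C_total=8.00, V=0.53; Q2=1.06, Q1=3.19; dissipated=3.387
Op 3: CLOSE 2-3: Q_total=13.81, C_total=8.00, V=1.73; Q2=3.45, Q3=10.36; dissipated=1.905
Final charges: Q1=3.19, Q2=3.45, Q3=10.36

Answer: 10.36 μC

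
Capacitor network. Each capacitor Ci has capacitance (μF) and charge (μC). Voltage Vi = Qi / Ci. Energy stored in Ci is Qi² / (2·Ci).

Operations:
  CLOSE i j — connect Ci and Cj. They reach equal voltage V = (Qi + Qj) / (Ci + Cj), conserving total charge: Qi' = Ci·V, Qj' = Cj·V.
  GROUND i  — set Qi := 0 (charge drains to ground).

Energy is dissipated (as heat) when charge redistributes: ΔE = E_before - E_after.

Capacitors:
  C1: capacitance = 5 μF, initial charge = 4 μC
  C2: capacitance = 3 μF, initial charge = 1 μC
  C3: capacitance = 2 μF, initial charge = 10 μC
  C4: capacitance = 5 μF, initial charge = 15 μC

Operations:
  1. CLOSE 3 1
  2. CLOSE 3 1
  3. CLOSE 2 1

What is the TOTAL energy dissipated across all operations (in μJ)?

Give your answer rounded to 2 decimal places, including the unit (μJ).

Answer: 15.20 μJ

Derivation:
Initial: C1(5μF, Q=4μC, V=0.80V), C2(3μF, Q=1μC, V=0.33V), C3(2μF, Q=10μC, V=5.00V), C4(5μF, Q=15μC, V=3.00V)
Op 1: CLOSE 3-1: Q_total=14.00, C_total=7.00, V=2.00; Q3=4.00, Q1=10.00; dissipated=12.600
Op 2: CLOSE 3-1: Q_total=14.00, C_total=7.00, V=2.00; Q3=4.00, Q1=10.00; dissipated=0.000
Op 3: CLOSE 2-1: Q_total=11.00, C_total=8.00, V=1.38; Q2=4.12, Q1=6.88; dissipated=2.604
Total dissipated: 15.204 μJ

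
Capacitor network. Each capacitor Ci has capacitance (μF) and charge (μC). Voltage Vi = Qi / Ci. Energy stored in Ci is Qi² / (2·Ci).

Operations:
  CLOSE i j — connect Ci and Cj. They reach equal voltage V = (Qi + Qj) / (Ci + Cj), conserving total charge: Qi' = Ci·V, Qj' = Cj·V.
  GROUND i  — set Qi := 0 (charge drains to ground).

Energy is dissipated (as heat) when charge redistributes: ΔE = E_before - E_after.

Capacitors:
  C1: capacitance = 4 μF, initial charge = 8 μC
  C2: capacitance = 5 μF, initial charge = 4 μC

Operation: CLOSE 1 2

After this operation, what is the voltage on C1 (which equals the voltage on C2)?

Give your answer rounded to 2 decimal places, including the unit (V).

Answer: 1.33 V

Derivation:
Initial: C1(4μF, Q=8μC, V=2.00V), C2(5μF, Q=4μC, V=0.80V)
Op 1: CLOSE 1-2: Q_total=12.00, C_total=9.00, V=1.33; Q1=5.33, Q2=6.67; dissipated=1.600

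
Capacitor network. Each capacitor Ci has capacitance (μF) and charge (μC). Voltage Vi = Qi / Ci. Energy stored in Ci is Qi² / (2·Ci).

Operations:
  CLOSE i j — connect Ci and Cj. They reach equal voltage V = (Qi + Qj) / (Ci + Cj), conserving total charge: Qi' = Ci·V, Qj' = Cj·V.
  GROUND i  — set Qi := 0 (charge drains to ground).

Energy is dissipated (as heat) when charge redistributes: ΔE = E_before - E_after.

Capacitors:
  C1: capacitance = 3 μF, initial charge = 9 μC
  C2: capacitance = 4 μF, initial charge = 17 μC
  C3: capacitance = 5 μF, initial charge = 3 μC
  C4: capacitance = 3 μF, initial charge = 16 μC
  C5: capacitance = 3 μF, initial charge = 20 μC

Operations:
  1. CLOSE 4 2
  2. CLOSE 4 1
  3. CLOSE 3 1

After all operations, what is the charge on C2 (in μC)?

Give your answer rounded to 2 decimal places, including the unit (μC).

Initial: C1(3μF, Q=9μC, V=3.00V), C2(4μF, Q=17μC, V=4.25V), C3(5μF, Q=3μC, V=0.60V), C4(3μF, Q=16μC, V=5.33V), C5(3μF, Q=20μC, V=6.67V)
Op 1: CLOSE 4-2: Q_total=33.00, C_total=7.00, V=4.71; Q4=14.14, Q2=18.86; dissipated=1.006
Op 2: CLOSE 4-1: Q_total=23.14, C_total=6.00, V=3.86; Q4=11.57, Q1=11.57; dissipated=2.204
Op 3: CLOSE 3-1: Q_total=14.57, C_total=8.00, V=1.82; Q3=9.11, Q1=5.46; dissipated=9.946
Final charges: Q1=5.46, Q2=18.86, Q3=9.11, Q4=11.57, Q5=20.00

Answer: 18.86 μC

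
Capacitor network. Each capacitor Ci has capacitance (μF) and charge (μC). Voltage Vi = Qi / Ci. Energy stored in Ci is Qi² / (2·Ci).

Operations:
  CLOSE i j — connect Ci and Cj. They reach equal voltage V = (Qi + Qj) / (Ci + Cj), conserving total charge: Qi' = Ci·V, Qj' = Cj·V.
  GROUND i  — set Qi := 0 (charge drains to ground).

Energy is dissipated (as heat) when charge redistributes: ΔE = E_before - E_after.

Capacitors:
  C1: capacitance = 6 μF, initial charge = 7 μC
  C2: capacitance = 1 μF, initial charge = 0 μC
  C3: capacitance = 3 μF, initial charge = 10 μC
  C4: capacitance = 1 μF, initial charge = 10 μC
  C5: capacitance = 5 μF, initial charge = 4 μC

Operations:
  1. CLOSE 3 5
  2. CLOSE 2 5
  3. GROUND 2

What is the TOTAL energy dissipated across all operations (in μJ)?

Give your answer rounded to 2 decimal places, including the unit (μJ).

Initial: C1(6μF, Q=7μC, V=1.17V), C2(1μF, Q=0μC, V=0.00V), C3(3μF, Q=10μC, V=3.33V), C4(1μF, Q=10μC, V=10.00V), C5(5μF, Q=4μC, V=0.80V)
Op 1: CLOSE 3-5: Q_total=14.00, C_total=8.00, V=1.75; Q3=5.25, Q5=8.75; dissipated=6.017
Op 2: CLOSE 2-5: Q_total=8.75, C_total=6.00, V=1.46; Q2=1.46, Q5=7.29; dissipated=1.276
Op 3: GROUND 2: Q2=0; energy lost=1.063
Total dissipated: 8.356 μJ

Answer: 8.36 μJ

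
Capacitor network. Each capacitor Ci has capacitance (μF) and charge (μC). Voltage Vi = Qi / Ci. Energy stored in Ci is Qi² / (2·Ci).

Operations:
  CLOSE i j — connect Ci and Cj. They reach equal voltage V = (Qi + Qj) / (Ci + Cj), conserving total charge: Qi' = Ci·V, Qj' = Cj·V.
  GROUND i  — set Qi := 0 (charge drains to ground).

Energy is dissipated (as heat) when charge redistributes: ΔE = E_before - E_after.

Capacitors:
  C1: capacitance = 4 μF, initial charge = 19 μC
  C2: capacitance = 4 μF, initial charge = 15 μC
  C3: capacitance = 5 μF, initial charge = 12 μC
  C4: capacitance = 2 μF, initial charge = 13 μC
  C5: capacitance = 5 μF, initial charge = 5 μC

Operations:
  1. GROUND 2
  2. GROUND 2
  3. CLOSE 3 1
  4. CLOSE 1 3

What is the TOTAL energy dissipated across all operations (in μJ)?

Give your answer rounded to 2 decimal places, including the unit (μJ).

Answer: 34.26 μJ

Derivation:
Initial: C1(4μF, Q=19μC, V=4.75V), C2(4μF, Q=15μC, V=3.75V), C3(5μF, Q=12μC, V=2.40V), C4(2μF, Q=13μC, V=6.50V), C5(5μF, Q=5μC, V=1.00V)
Op 1: GROUND 2: Q2=0; energy lost=28.125
Op 2: GROUND 2: Q2=0; energy lost=0.000
Op 3: CLOSE 3-1: Q_total=31.00, C_total=9.00, V=3.44; Q3=17.22, Q1=13.78; dissipated=6.136
Op 4: CLOSE 1-3: Q_total=31.00, C_total=9.00, V=3.44; Q1=13.78, Q3=17.22; dissipated=0.000
Total dissipated: 34.261 μJ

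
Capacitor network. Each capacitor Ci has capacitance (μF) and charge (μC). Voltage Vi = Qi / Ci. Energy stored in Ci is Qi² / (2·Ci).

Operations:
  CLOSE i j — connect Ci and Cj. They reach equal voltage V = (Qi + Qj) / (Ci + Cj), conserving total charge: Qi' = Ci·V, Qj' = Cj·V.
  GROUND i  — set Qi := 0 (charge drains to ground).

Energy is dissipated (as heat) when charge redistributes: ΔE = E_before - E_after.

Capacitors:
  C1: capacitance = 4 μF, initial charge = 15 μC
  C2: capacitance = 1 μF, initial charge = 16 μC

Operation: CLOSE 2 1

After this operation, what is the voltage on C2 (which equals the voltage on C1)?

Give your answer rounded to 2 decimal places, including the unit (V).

Answer: 6.20 V

Derivation:
Initial: C1(4μF, Q=15μC, V=3.75V), C2(1μF, Q=16μC, V=16.00V)
Op 1: CLOSE 2-1: Q_total=31.00, C_total=5.00, V=6.20; Q2=6.20, Q1=24.80; dissipated=60.025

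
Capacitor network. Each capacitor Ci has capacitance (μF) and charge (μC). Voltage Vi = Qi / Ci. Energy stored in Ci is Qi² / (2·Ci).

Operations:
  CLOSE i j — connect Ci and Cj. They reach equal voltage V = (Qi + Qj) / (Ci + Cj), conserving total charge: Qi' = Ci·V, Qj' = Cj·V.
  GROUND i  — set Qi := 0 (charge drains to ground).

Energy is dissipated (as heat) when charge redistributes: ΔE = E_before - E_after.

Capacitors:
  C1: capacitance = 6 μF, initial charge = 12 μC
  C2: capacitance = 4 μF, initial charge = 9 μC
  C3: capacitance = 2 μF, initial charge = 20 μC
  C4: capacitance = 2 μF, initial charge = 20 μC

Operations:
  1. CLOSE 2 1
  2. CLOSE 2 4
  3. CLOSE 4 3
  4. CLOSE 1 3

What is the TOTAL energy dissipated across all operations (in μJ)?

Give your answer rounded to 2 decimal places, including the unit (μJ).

Answer: 76.35 μJ

Derivation:
Initial: C1(6μF, Q=12μC, V=2.00V), C2(4μF, Q=9μC, V=2.25V), C3(2μF, Q=20μC, V=10.00V), C4(2μF, Q=20μC, V=10.00V)
Op 1: CLOSE 2-1: Q_total=21.00, C_total=10.00, V=2.10; Q2=8.40, Q1=12.60; dissipated=0.075
Op 2: CLOSE 2-4: Q_total=28.40, C_total=6.00, V=4.73; Q2=18.93, Q4=9.47; dissipated=41.607
Op 3: CLOSE 4-3: Q_total=29.47, C_total=4.00, V=7.37; Q4=14.73, Q3=14.73; dissipated=13.869
Op 4: CLOSE 1-3: Q_total=27.33, C_total=8.00, V=3.42; Q1=20.50, Q3=6.83; dissipated=20.803
Total dissipated: 76.354 μJ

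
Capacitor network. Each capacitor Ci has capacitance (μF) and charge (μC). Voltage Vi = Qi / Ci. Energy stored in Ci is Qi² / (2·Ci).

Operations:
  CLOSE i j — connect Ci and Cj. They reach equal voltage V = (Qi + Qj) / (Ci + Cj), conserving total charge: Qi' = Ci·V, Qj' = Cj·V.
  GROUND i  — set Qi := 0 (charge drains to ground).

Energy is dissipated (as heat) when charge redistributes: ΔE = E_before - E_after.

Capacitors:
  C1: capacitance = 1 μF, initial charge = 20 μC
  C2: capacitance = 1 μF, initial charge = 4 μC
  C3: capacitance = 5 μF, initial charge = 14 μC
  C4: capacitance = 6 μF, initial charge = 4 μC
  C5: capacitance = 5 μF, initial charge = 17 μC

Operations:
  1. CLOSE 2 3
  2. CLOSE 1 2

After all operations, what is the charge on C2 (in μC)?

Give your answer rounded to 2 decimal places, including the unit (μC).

Initial: C1(1μF, Q=20μC, V=20.00V), C2(1μF, Q=4μC, V=4.00V), C3(5μF, Q=14μC, V=2.80V), C4(6μF, Q=4μC, V=0.67V), C5(5μF, Q=17μC, V=3.40V)
Op 1: CLOSE 2-3: Q_total=18.00, C_total=6.00, V=3.00; Q2=3.00, Q3=15.00; dissipated=0.600
Op 2: CLOSE 1-2: Q_total=23.00, C_total=2.00, V=11.50; Q1=11.50, Q2=11.50; dissipated=72.250
Final charges: Q1=11.50, Q2=11.50, Q3=15.00, Q4=4.00, Q5=17.00

Answer: 11.50 μC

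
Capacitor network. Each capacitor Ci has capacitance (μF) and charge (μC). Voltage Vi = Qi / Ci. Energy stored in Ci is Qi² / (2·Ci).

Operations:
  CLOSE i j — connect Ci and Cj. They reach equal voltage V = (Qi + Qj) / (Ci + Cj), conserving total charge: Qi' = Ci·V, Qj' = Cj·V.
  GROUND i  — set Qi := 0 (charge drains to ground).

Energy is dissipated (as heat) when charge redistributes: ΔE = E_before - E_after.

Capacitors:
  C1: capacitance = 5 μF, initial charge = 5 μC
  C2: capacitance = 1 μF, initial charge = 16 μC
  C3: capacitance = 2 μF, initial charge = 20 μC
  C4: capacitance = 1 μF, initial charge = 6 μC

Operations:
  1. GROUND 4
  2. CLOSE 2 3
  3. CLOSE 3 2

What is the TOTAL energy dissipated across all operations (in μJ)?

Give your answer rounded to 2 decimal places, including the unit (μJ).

Answer: 30.00 μJ

Derivation:
Initial: C1(5μF, Q=5μC, V=1.00V), C2(1μF, Q=16μC, V=16.00V), C3(2μF, Q=20μC, V=10.00V), C4(1μF, Q=6μC, V=6.00V)
Op 1: GROUND 4: Q4=0; energy lost=18.000
Op 2: CLOSE 2-3: Q_total=36.00, C_total=3.00, V=12.00; Q2=12.00, Q3=24.00; dissipated=12.000
Op 3: CLOSE 3-2: Q_total=36.00, C_total=3.00, V=12.00; Q3=24.00, Q2=12.00; dissipated=0.000
Total dissipated: 30.000 μJ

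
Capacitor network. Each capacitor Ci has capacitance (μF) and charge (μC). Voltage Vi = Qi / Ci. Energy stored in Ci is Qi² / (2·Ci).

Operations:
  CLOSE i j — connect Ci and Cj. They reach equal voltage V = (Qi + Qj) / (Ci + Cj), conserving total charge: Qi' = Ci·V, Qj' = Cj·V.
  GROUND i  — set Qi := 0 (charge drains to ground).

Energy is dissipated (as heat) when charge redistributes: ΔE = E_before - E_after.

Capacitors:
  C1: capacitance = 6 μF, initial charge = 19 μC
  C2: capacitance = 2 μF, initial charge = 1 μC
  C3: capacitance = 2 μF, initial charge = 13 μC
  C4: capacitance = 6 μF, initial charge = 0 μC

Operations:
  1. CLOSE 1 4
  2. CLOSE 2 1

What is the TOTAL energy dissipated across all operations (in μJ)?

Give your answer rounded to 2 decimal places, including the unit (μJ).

Initial: C1(6μF, Q=19μC, V=3.17V), C2(2μF, Q=1μC, V=0.50V), C3(2μF, Q=13μC, V=6.50V), C4(6μF, Q=0μC, V=0.00V)
Op 1: CLOSE 1-4: Q_total=19.00, C_total=12.00, V=1.58; Q1=9.50, Q4=9.50; dissipated=15.042
Op 2: CLOSE 2-1: Q_total=10.50, C_total=8.00, V=1.31; Q2=2.62, Q1=7.88; dissipated=0.880
Total dissipated: 15.922 μJ

Answer: 15.92 μJ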